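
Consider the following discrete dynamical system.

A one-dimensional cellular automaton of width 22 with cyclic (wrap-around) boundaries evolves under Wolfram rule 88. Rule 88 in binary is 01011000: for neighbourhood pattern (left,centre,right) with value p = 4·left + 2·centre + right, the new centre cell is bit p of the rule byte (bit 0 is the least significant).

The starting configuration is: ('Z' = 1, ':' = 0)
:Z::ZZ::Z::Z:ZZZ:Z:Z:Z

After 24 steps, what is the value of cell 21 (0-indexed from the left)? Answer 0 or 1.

t=0: :Z::ZZ::Z::Z:ZZZ:Z:Z:Z
t=1: ::Z:ZZZ::Z:::Z:Z::::::
t=2: ::::Z:ZZ::Z:::::Z:::::
t=3: ::::::ZZZ::Z:::::Z::::
t=4: ::::::Z:ZZ::Z:::::Z:::
t=5: ::::::::ZZZ::Z:::::Z::
t=6: ::::::::Z:ZZ::Z:::::Z:
t=7: ::::::::::ZZZ::Z:::::Z
t=8: Z:::::::::Z:ZZ::Z:::::
t=9: :Z::::::::::ZZZ::Z::::
t=10: ::Z:::::::::Z:ZZ::Z:::
t=11: :::Z::::::::::ZZZ::Z::
t=12: ::::Z:::::::::Z:ZZ::Z:
t=13: :::::Z::::::::::ZZZ::Z
t=14: Z:::::Z:::::::::Z:ZZ::
t=15: :Z:::::Z::::::::::ZZZ:
t=16: ::Z:::::Z:::::::::Z:ZZ
t=17: Z::Z:::::Z::::::::::ZZ
t=18: ZZ::Z:::::Z:::::::::Z:
t=19: ZZZ::Z:::::Z::::::::::
t=20: Z:ZZ::Z:::::Z:::::::::
t=21: ::ZZZ::Z:::::Z::::::::
t=22: ::Z:ZZ::Z:::::Z:::::::
t=23: ::::ZZZ::Z:::::Z::::::
t=24: ::::Z:ZZ::Z:::::Z:::::

0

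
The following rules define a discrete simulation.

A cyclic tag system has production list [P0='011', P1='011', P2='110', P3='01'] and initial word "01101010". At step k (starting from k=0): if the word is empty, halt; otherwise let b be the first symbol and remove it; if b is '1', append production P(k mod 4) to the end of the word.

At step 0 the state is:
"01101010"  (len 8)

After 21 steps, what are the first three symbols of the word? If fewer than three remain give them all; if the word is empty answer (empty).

111

k=0  "01101010"  (len 8)
k=1  "1101010"  (len 7)
k=2  "101010011"  (len 9)
k=3  "01010011110"  (len 11)
k=4  "1010011110"  (len 10)
k=5  "010011110011"  (len 12)
k=6  "10011110011"  (len 11)
k=7  "0011110011110"  (len 13)
k=8  "011110011110"  (len 12)
k=9  "11110011110"  (len 11)
k=10  "1110011110011"  (len 13)
k=11  "110011110011110"  (len 15)
k=12  "1001111001111001"  (len 16)
k=13  "001111001111001011"  (len 18)
k=14  "01111001111001011"  (len 17)
k=15  "1111001111001011"  (len 16)
k=16  "11100111100101101"  (len 17)
k=17  "1100111100101101011"  (len 19)
k=18  "100111100101101011011"  (len 21)
k=19  "00111100101101011011110"  (len 23)
k=20  "0111100101101011011110"  (len 22)
k=21  "111100101101011011110"  (len 21)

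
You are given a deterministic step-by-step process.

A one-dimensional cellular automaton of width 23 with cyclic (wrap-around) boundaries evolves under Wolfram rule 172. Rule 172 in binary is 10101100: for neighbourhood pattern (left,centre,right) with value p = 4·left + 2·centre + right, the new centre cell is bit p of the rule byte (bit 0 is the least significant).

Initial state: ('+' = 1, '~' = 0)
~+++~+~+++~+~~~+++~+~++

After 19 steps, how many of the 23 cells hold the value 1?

gen 0: ~+++~+~+++~+~~~+++~+~++
gen 1: +++~+++++~++~~~++~++++~
gen 2: ++~+++++~++~~~~+~++++~+
gen 3: +~+++++~++~~~~~+++++~++
gen 4: ~+++++~++~~~~~~++++~+++
gen 5: +++++~++~~~~~~~+++~+++~
gen 6: ++++~++~~~~~~~~++~+++~+
gen 7: +++~++~~~~~~~~~+~+++~++
gen 8: ++~++~~~~~~~~~~++++~+++
gen 9: +~++~~~~~~~~~~~+++~++++
gen 10: ~++~~~~~~~~~~~~++~+++++
gen 11: ++~~~~~~~~~~~~~+~+++++~
gen 12: +~~~~~~~~~~~~~~++++++~+
gen 13: ~~~~~~~~~~~~~~~+++++~++
gen 14: ~~~~~~~~~~~~~~~++++~++~
gen 15: ~~~~~~~~~~~~~~~+++~++~~
gen 16: ~~~~~~~~~~~~~~~++~++~~~
gen 17: ~~~~~~~~~~~~~~~+~++~~~~
gen 18: ~~~~~~~~~~~~~~~+++~~~~~
gen 19: ~~~~~~~~~~~~~~~++~~~~~~

2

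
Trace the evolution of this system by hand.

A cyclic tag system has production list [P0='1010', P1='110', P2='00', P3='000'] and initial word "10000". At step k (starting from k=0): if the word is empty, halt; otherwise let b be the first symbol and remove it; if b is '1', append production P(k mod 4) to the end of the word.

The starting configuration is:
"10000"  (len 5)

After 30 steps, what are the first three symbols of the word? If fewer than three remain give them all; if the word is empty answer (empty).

gen 0: "10000"  (len 5)
gen 1: "00001010"  (len 8)
gen 2: "0001010"  (len 7)
gen 3: "001010"  (len 6)
gen 4: "01010"  (len 5)
gen 5: "1010"  (len 4)
gen 6: "010110"  (len 6)
gen 7: "10110"  (len 5)
gen 8: "0110000"  (len 7)
gen 9: "110000"  (len 6)
gen 10: "10000110"  (len 8)
gen 11: "000011000"  (len 9)
gen 12: "00011000"  (len 8)
gen 13: "0011000"  (len 7)
gen 14: "011000"  (len 6)
gen 15: "11000"  (len 5)
gen 16: "1000000"  (len 7)
gen 17: "0000001010"  (len 10)
gen 18: "000001010"  (len 9)
gen 19: "00001010"  (len 8)
gen 20: "0001010"  (len 7)
gen 21: "001010"  (len 6)
gen 22: "01010"  (len 5)
gen 23: "1010"  (len 4)
gen 24: "010000"  (len 6)
gen 25: "10000"  (len 5)
gen 26: "0000110"  (len 7)
gen 27: "000110"  (len 6)
gen 28: "00110"  (len 5)
gen 29: "0110"  (len 4)
gen 30: "110"  (len 3)

110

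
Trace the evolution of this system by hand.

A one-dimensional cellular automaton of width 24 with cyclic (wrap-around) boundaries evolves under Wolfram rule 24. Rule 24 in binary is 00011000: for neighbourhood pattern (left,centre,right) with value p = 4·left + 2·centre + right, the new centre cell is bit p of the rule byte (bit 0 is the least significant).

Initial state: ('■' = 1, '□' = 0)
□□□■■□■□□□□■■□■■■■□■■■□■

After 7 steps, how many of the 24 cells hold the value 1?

6

gen 0: □□□■■□■□□□□■■□■■■■□■■■□■
gen 1: ■□□■□□□■□□□■□□■□□□□■□□□□
gen 2: □■□□■□□□■□□□■□□■□□□□■□□□
gen 3: □□■□□■□□□■□□□■□□■□□□□■□□
gen 4: □□□■□□■□□□■□□□■□□■□□□□■□
gen 5: □□□□■□□■□□□■□□□■□□■□□□□■
gen 6: ■□□□□■□□■□□□■□□□■□□■□□□□
gen 7: □■□□□□■□□■□□□■□□□■□□■□□□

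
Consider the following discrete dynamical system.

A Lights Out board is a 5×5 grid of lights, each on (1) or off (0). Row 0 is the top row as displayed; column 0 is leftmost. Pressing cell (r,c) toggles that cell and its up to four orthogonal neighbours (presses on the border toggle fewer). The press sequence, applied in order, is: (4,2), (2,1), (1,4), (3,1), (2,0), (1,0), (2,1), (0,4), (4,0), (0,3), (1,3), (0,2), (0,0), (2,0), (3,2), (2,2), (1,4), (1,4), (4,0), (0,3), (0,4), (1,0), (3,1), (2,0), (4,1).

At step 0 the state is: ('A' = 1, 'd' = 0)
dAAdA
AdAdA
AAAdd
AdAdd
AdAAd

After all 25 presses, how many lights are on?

t=0: dAAdA
AdAdA
AAAdd
AdAdd
AdAAd
t=1: dAAdA
AdAdA
AAAdd
Adddd
AAddd
t=2: dAAdA
AAAdA
ddddd
AAddd
AAddd
t=3: dAAdd
AAAAd
ddddA
AAddd
AAddd
t=4: dAAdd
AAAAd
dAddA
ddAdd
Adddd
t=5: dAAdd
dAAAd
AdddA
AdAdd
Adddd
t=6: AAAdd
AdAAd
ddddA
AdAdd
Adddd
t=7: AAAdd
AAAAd
AAAdA
AAAdd
Adddd
t=8: AAAAA
AAAAA
AAAdA
AAAdd
Adddd
t=9: AAAAA
AAAAA
AAAdA
dAAdd
dAddd
t=10: AAddd
AAAdA
AAAdA
dAAdd
dAddd
t=11: AAdAd
AAdAd
AAAAA
dAAdd
dAddd
t=12: AdAdd
AAAAd
AAAAA
dAAdd
dAddd
t=13: dAAdd
dAAAd
AAAAA
dAAdd
dAddd
t=14: dAAdd
AAAAd
ddAAA
AAAdd
dAddd
t=15: dAAdd
AAAAd
dddAA
AddAd
dAAdd
t=16: dAAdd
AAdAd
dAAdA
AdAAd
dAAdd
t=17: dAAdA
AAddA
dAAdd
AdAAd
dAAdd
t=18: dAAdd
AAdAd
dAAdA
AdAAd
dAAdd
t=19: dAAdd
AAdAd
dAAdA
ddAAd
AdAdd
t=20: dAdAA
AAddd
dAAdA
ddAAd
AdAdd
t=21: dAddd
AAddA
dAAdA
ddAAd
AdAdd
t=22: AAddd
ddddA
AAAdA
ddAAd
AdAdd
t=23: AAddd
ddddA
AdAdA
AAdAd
AAAdd
t=24: AAddd
AdddA
dAAdA
dAdAd
AAAdd
t=25: AAddd
AdddA
dAAdA
dddAd
ddddd

8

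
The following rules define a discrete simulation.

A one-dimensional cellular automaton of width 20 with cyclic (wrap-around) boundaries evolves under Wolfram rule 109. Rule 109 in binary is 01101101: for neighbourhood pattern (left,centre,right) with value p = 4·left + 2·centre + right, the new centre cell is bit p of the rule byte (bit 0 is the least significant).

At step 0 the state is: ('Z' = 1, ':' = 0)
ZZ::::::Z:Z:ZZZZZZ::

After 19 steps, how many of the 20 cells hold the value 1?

9

step 0: ZZ::::::Z:Z:ZZZZZZ::
step 1: ZZ:ZZZZ:ZZZZZ::::Z::
step 2: ZZZZ::ZZZ:::Z:ZZ:Z::
step 3: Z::Z::Z:Z:Z:ZZZZZZ::
step 4: Z::Z::ZZZZZZZ::::Z::
step 5: Z::Z::Z:::::Z:ZZ:Z::
step 6: Z::Z::Z:ZZZ:ZZZZZZ::
step 7: Z::Z::ZZZ:ZZZ::::Z::
step 8: Z::Z::Z:ZZZ:Z:ZZ:Z::
step 9: Z::Z::ZZZ:ZZZZZZZZ::
step 10: Z::Z::Z:ZZZ::::::Z::
step 11: Z::Z::ZZZ:Z:ZZZZ:Z::
step 12: Z::Z::Z:ZZZZZ::ZZZ::
step 13: Z::Z::ZZZ:::Z::Z:Z::
step 14: Z::Z::Z:Z:Z:Z::ZZZ::
step 15: Z::Z::ZZZZZZZ::Z:Z::
step 16: Z::Z::Z:::::Z::ZZZ::
step 17: Z::Z::Z:ZZZ:Z::Z:Z::
step 18: Z::Z::ZZZ:ZZZ::ZZZ::
step 19: Z::Z::Z:ZZZ:Z::Z:Z::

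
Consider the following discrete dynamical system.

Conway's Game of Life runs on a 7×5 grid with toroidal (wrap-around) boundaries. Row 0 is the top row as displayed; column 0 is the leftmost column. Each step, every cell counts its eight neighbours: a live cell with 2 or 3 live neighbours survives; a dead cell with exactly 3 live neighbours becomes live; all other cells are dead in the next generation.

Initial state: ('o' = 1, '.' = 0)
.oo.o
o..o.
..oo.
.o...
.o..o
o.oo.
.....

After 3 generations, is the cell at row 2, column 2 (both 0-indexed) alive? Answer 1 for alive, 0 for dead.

t=0: .oo.o
o..o.
..oo.
.o...
.o..o
o.oo.
.....
t=1: ooooo
o....
.oooo
oo.o.
.o.oo
ooooo
o...o
t=2: ..oo.
.....
...o.
.....
.....
.....
.....
t=3: .....
..oo.
.....
.....
.....
.....
.....

0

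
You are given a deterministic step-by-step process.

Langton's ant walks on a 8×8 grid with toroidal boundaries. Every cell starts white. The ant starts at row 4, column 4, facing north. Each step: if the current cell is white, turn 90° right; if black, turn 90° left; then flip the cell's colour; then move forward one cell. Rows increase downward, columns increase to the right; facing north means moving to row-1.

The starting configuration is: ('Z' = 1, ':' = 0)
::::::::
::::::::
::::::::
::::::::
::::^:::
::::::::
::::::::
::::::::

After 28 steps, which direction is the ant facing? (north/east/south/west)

0) ::::::::
::::::::
::::::::
::::::::
::::^:::
::::::::
::::::::
::::::::
1) ::::::::
::::::::
::::::::
::::::::
::::Z>::
::::::::
::::::::
::::::::
2) ::::::::
::::::::
::::::::
::::::::
::::ZZ::
:::::v::
::::::::
::::::::
3) ::::::::
::::::::
::::::::
::::::::
::::ZZ::
::::<Z::
::::::::
::::::::
4) ::::::::
::::::::
::::::::
::::::::
::::^Z::
::::ZZ::
::::::::
::::::::
5) ::::::::
::::::::
::::::::
::::::::
:::<:Z::
::::ZZ::
::::::::
::::::::
6) ::::::::
::::::::
::::::::
:::^::::
:::Z:Z::
::::ZZ::
::::::::
::::::::
7) ::::::::
::::::::
::::::::
:::Z>:::
:::Z:Z::
::::ZZ::
::::::::
::::::::
8) ::::::::
::::::::
::::::::
:::ZZ:::
:::ZvZ::
::::ZZ::
::::::::
::::::::
9) ::::::::
::::::::
::::::::
:::ZZ:::
:::<ZZ::
::::ZZ::
::::::::
::::::::
10) ::::::::
::::::::
::::::::
:::ZZ:::
::::ZZ::
:::vZZ::
::::::::
::::::::
11) ::::::::
::::::::
::::::::
:::ZZ:::
::::ZZ::
::<ZZZ::
::::::::
::::::::
12) ::::::::
::::::::
::::::::
:::ZZ:::
::^:ZZ::
::ZZZZ::
::::::::
::::::::
13) ::::::::
::::::::
::::::::
:::ZZ:::
::Z>ZZ::
::ZZZZ::
::::::::
::::::::
14) ::::::::
::::::::
::::::::
:::ZZ:::
::ZZZZ::
::ZvZZ::
::::::::
::::::::
15) ::::::::
::::::::
::::::::
:::ZZ:::
::ZZZZ::
::Z:>Z::
::::::::
::::::::
16) ::::::::
::::::::
::::::::
:::ZZ:::
::ZZ^Z::
::Z::Z::
::::::::
::::::::
17) ::::::::
::::::::
::::::::
:::ZZ:::
::Z<:Z::
::Z::Z::
::::::::
::::::::
18) ::::::::
::::::::
::::::::
:::ZZ:::
::Z::Z::
::Zv:Z::
::::::::
::::::::
19) ::::::::
::::::::
::::::::
:::ZZ:::
::Z::Z::
::<Z:Z::
::::::::
::::::::
20) ::::::::
::::::::
::::::::
:::ZZ:::
::Z::Z::
:::Z:Z::
::v:::::
::::::::
21) ::::::::
::::::::
::::::::
:::ZZ:::
::Z::Z::
:::Z:Z::
:<Z:::::
::::::::
22) ::::::::
::::::::
::::::::
:::ZZ:::
::Z::Z::
:^:Z:Z::
:ZZ:::::
::::::::
23) ::::::::
::::::::
::::::::
:::ZZ:::
::Z::Z::
:Z>Z:Z::
:ZZ:::::
::::::::
24) ::::::::
::::::::
::::::::
:::ZZ:::
::Z::Z::
:ZZZ:Z::
:Zv:::::
::::::::
25) ::::::::
::::::::
::::::::
:::ZZ:::
::Z::Z::
:ZZZ:Z::
:Z:>::::
::::::::
26) ::::::::
::::::::
::::::::
:::ZZ:::
::Z::Z::
:ZZZ:Z::
:Z:Z::::
:::v::::
27) ::::::::
::::::::
::::::::
:::ZZ:::
::Z::Z::
:ZZZ:Z::
:Z:Z::::
::<Z::::
28) ::::::::
::::::::
::::::::
:::ZZ:::
::Z::Z::
:ZZZ:Z::
:Z^Z::::
::ZZ::::

north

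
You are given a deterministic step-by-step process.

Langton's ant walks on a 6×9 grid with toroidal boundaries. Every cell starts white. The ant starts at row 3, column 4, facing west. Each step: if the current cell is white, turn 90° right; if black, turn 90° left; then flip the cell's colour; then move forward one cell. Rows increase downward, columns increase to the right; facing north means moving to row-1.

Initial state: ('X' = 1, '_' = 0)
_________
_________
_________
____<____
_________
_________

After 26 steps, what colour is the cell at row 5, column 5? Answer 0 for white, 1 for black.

1

k=0  _________
_________
_________
____<____
_________
_________
k=1  _________
_________
____^____
____X____
_________
_________
k=2  _________
_________
____X>___
____X____
_________
_________
k=3  _________
_________
____XX___
____Xv___
_________
_________
k=4  _________
_________
____XX___
____<X___
_________
_________
k=5  _________
_________
____XX___
_____X___
____v____
_________
k=6  _________
_________
____XX___
_____X___
___<X____
_________
k=7  _________
_________
____XX___
___^_X___
___XX____
_________
k=8  _________
_________
____XX___
___X>X___
___XX____
_________
k=9  _________
_________
____XX___
___XXX___
___Xv____
_________
k=10  _________
_________
____XX___
___XXX___
___X_>___
_________
k=11  _________
_________
____XX___
___XXX___
___X_X___
_____v___
k=12  _________
_________
____XX___
___XXX___
___X_X___
____<X___
k=13  _________
_________
____XX___
___XXX___
___X^X___
____XX___
k=14  _________
_________
____XX___
___XXX___
___XX>___
____XX___
k=15  _________
_________
____XX___
___XX^___
___XX____
____XX___
k=16  _________
_________
____XX___
___X<____
___XX____
____XX___
k=17  _________
_________
____XX___
___X_____
___Xv____
____XX___
k=18  _________
_________
____XX___
___X_____
___X_>___
____XX___
k=19  _________
_________
____XX___
___X_____
___X_X___
____Xv___
k=20  _________
_________
____XX___
___X_____
___X_X___
____X_>__
k=21  ______v__
_________
____XX___
___X_____
___X_X___
____X_X__
k=22  _____<X__
_________
____XX___
___X_____
___X_X___
____X_X__
k=23  _____XX__
_________
____XX___
___X_____
___X_X___
____X^X__
k=24  _____XX__
_________
____XX___
___X_____
___X_X___
____XX>__
k=25  _____XX__
_________
____XX___
___X_____
___X_X^__
____XX___
k=26  _____XX__
_________
____XX___
___X_____
___X_XX>_
____XX___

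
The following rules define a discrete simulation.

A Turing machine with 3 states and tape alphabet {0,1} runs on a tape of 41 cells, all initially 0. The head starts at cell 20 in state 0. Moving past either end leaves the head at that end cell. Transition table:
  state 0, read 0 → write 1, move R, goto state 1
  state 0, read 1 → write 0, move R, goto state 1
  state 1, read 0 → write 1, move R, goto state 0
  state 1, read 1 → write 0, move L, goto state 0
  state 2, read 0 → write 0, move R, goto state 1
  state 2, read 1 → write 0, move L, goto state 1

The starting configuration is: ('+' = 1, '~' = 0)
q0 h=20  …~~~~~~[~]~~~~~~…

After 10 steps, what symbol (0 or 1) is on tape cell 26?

1

k=0  q0 h=20  …~~~~~~[~]~~~~~~…
k=1  q1 h=21  …~~~~~+[~]~~~~~~…
k=2  q0 h=22  …~~~~++[~]~~~~~~…
k=3  q1 h=23  …~~~+++[~]~~~~~~…
k=4  q0 h=24  …~~++++[~]~~~~~~…
k=5  q1 h=25  …~+++++[~]~~~~~~…
k=6  q0 h=26  …++++++[~]~~~~~~…
k=7  q1 h=27  …++++++[~]~~~~~~…
k=8  q0 h=28  …++++++[~]~~~~~~…
k=9  q1 h=29  …++++++[~]~~~~~~…
k=10  q0 h=30  …++++++[~]~~~~~~…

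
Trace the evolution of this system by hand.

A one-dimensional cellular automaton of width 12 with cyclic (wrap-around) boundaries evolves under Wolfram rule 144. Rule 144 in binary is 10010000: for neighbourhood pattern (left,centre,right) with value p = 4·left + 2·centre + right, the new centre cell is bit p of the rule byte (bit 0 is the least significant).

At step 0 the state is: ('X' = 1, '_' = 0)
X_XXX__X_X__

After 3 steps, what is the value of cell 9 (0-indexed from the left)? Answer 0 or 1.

k=0  X_XXX__X_X__
k=1  ___X_X____X_
k=2  ______X____X
k=3  X______X____

0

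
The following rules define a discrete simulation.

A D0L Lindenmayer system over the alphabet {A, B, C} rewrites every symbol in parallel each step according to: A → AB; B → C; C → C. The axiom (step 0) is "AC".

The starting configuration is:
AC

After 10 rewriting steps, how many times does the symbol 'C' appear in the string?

step 0: AC
step 1: ABC
step 2: ABCC
step 3: ABCCC
step 4: ABCCCC
step 5: ABCCCCC
step 6: ABCCCCCC
step 7: ABCCCCCCC
step 8: ABCCCCCCCC
step 9: ABCCCCCCCCC
step 10: ABCCCCCCCCCC

10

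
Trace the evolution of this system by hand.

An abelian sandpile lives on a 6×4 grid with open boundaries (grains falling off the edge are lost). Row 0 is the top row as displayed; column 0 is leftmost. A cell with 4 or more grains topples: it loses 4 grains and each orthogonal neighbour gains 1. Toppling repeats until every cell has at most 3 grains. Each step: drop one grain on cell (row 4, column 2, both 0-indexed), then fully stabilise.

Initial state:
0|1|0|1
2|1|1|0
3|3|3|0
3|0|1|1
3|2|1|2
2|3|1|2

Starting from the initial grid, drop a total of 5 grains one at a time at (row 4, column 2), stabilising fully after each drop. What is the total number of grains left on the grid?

41

step 0: 0|1|0|1
2|1|1|0
3|3|3|0
3|0|1|1
3|2|1|2
2|3|1|2
step 1: 0|1|0|1
2|1|1|0
3|3|3|0
3|0|1|1
3|2|2|2
2|3|1|2
step 2: 0|1|0|1
2|1|1|0
3|3|3|0
3|0|1|1
3|2|3|2
2|3|1|2
step 3: 0|1|0|1
2|1|1|0
3|3|3|0
3|0|2|1
3|3|0|3
2|3|2|2
step 4: 0|1|0|1
2|1|1|0
3|3|3|0
3|0|2|1
3|3|1|3
2|3|2|2
step 5: 0|1|0|1
2|1|1|0
3|3|3|0
3|0|2|1
3|3|2|3
2|3|2|2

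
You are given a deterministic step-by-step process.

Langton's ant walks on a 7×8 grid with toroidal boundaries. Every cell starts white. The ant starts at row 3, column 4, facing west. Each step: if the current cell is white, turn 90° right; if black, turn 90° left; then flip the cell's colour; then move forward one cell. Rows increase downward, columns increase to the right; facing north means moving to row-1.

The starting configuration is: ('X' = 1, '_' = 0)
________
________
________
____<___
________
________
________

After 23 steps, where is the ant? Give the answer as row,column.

5,5

step 0: ________
________
________
____<___
________
________
________
step 1: ________
________
____^___
____X___
________
________
________
step 2: ________
________
____X>__
____X___
________
________
________
step 3: ________
________
____XX__
____Xv__
________
________
________
step 4: ________
________
____XX__
____<X__
________
________
________
step 5: ________
________
____XX__
_____X__
____v___
________
________
step 6: ________
________
____XX__
_____X__
___<X___
________
________
step 7: ________
________
____XX__
___^_X__
___XX___
________
________
step 8: ________
________
____XX__
___X>X__
___XX___
________
________
step 9: ________
________
____XX__
___XXX__
___Xv___
________
________
step 10: ________
________
____XX__
___XXX__
___X_>__
________
________
step 11: ________
________
____XX__
___XXX__
___X_X__
_____v__
________
step 12: ________
________
____XX__
___XXX__
___X_X__
____<X__
________
step 13: ________
________
____XX__
___XXX__
___X^X__
____XX__
________
step 14: ________
________
____XX__
___XXX__
___XX>__
____XX__
________
step 15: ________
________
____XX__
___XX^__
___XX___
____XX__
________
step 16: ________
________
____XX__
___X<___
___XX___
____XX__
________
step 17: ________
________
____XX__
___X____
___Xv___
____XX__
________
step 18: ________
________
____XX__
___X____
___X_>__
____XX__
________
step 19: ________
________
____XX__
___X____
___X_X__
____Xv__
________
step 20: ________
________
____XX__
___X____
___X_X__
____X_>_
________
step 21: ________
________
____XX__
___X____
___X_X__
____X_X_
______v_
step 22: ________
________
____XX__
___X____
___X_X__
____X_X_
_____<X_
step 23: ________
________
____XX__
___X____
___X_X__
____X^X_
_____XX_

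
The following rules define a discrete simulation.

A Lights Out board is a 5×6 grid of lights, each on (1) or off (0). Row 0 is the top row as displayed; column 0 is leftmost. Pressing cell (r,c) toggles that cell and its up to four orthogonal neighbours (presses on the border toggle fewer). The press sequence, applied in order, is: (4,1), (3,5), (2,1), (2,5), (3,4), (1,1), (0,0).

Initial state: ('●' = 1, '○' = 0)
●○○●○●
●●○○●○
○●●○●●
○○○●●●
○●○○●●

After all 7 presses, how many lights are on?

step 0: ●○○●○●
●●○○●○
○●●○●●
○○○●●●
○●○○●●
step 1: ●○○●○●
●●○○●○
○●●○●●
○●○●●●
●○●○●●
step 2: ●○○●○●
●●○○●○
○●●○●○
○●○●○○
●○●○●○
step 3: ●○○●○●
●○○○●○
●○○○●○
○○○●○○
●○●○●○
step 4: ●○○●○●
●○○○●●
●○○○○●
○○○●○●
●○●○●○
step 5: ●○○●○●
●○○○●●
●○○○●●
○○○○●○
●○●○○○
step 6: ●●○●○●
○●●○●●
●●○○●●
○○○○●○
●○●○○○
step 7: ○○○●○●
●●●○●●
●●○○●●
○○○○●○
●○●○○○

14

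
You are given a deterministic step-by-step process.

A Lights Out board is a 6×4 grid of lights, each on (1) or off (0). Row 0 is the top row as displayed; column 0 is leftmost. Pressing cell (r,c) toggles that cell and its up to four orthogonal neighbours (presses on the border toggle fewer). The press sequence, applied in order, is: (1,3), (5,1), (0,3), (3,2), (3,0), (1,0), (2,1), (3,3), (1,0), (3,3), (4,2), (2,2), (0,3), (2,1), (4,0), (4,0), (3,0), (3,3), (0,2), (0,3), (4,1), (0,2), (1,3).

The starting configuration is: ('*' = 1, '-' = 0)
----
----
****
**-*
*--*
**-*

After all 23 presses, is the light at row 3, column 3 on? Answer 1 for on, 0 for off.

0) ----
----
****
**-*
*--*
**-*
1) ---*
--**
***-
**-*
*--*
**-*
2) ---*
--**
***-
**-*
**-*
--**
3) --*-
--*-
***-
**-*
**-*
--**
4) --*-
--*-
**--
*-*-
****
--**
5) --*-
--*-
-*--
-**-
-***
--**
6) *-*-
***-
**--
-**-
-***
--**
7) *-*-
*-*-
--*-
--*-
-***
--**
8) *-*-
*-*-
--**
---*
-**-
--**
9) --*-
-**-
*-**
---*
-**-
--**
10) --*-
-**-
*-*-
--*-
-***
--**
11) --*-
-**-
*-*-
----
----
---*
12) --*-
-*--
**-*
--*-
----
---*
13) ---*
-*-*
**-*
--*-
----
---*
14) ---*
---*
--**
-**-
----
---*
15) ---*
---*
--**
***-
**--
*--*
16) ---*
---*
--**
-**-
----
---*
17) ---*
---*
*-**
*-*-
*---
---*
18) ---*
---*
*-*-
*--*
*--*
---*
19) -**-
--**
*-*-
*--*
*--*
---*
20) -*-*
--*-
*-*-
*--*
*--*
---*
21) -*-*
--*-
*-*-
**-*
-***
-*-*
22) --*-
----
*-*-
**-*
-***
-*-*
23) --**
--**
*-**
**-*
-***
-*-*

1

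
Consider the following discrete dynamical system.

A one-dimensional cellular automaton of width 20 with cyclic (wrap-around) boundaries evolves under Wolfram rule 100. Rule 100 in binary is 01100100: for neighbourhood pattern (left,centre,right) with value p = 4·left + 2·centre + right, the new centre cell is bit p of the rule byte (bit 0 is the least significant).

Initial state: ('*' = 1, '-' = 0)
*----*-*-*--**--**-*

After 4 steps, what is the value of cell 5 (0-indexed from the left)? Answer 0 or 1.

0

gen 0: *----*-*-*--**--**-*
gen 1: *----*****---*---**-
gen 2: *--------*---*----**
gen 3: *--------*---*------
gen 4: *--------*---*------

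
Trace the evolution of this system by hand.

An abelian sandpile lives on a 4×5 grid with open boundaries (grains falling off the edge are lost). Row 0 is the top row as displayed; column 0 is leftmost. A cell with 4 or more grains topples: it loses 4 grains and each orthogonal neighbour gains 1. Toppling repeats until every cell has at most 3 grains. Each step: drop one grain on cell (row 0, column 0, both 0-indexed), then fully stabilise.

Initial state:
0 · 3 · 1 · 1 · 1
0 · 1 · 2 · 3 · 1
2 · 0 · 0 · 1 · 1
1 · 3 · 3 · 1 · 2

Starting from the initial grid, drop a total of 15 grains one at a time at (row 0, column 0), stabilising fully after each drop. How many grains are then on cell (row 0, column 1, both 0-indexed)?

0) 0 · 3 · 1 · 1 · 1
0 · 1 · 2 · 3 · 1
2 · 0 · 0 · 1 · 1
1 · 3 · 3 · 1 · 2
1) 1 · 3 · 1 · 1 · 1
0 · 1 · 2 · 3 · 1
2 · 0 · 0 · 1 · 1
1 · 3 · 3 · 1 · 2
2) 2 · 3 · 1 · 1 · 1
0 · 1 · 2 · 3 · 1
2 · 0 · 0 · 1 · 1
1 · 3 · 3 · 1 · 2
3) 3 · 3 · 1 · 1 · 1
0 · 1 · 2 · 3 · 1
2 · 0 · 0 · 1 · 1
1 · 3 · 3 · 1 · 2
4) 1 · 0 · 2 · 1 · 1
1 · 2 · 2 · 3 · 1
2 · 0 · 0 · 1 · 1
1 · 3 · 3 · 1 · 2
5) 2 · 0 · 2 · 1 · 1
1 · 2 · 2 · 3 · 1
2 · 0 · 0 · 1 · 1
1 · 3 · 3 · 1 · 2
6) 3 · 0 · 2 · 1 · 1
1 · 2 · 2 · 3 · 1
2 · 0 · 0 · 1 · 1
1 · 3 · 3 · 1 · 2
7) 0 · 1 · 2 · 1 · 1
2 · 2 · 2 · 3 · 1
2 · 0 · 0 · 1 · 1
1 · 3 · 3 · 1 · 2
8) 1 · 1 · 2 · 1 · 1
2 · 2 · 2 · 3 · 1
2 · 0 · 0 · 1 · 1
1 · 3 · 3 · 1 · 2
9) 2 · 1 · 2 · 1 · 1
2 · 2 · 2 · 3 · 1
2 · 0 · 0 · 1 · 1
1 · 3 · 3 · 1 · 2
10) 3 · 1 · 2 · 1 · 1
2 · 2 · 2 · 3 · 1
2 · 0 · 0 · 1 · 1
1 · 3 · 3 · 1 · 2
11) 0 · 2 · 2 · 1 · 1
3 · 2 · 2 · 3 · 1
2 · 0 · 0 · 1 · 1
1 · 3 · 3 · 1 · 2
12) 1 · 2 · 2 · 1 · 1
3 · 2 · 2 · 3 · 1
2 · 0 · 0 · 1 · 1
1 · 3 · 3 · 1 · 2
13) 2 · 2 · 2 · 1 · 1
3 · 2 · 2 · 3 · 1
2 · 0 · 0 · 1 · 1
1 · 3 · 3 · 1 · 2
14) 3 · 2 · 2 · 1 · 1
3 · 2 · 2 · 3 · 1
2 · 0 · 0 · 1 · 1
1 · 3 · 3 · 1 · 2
15) 1 · 3 · 2 · 1 · 1
0 · 3 · 2 · 3 · 1
3 · 0 · 0 · 1 · 1
1 · 3 · 3 · 1 · 2

3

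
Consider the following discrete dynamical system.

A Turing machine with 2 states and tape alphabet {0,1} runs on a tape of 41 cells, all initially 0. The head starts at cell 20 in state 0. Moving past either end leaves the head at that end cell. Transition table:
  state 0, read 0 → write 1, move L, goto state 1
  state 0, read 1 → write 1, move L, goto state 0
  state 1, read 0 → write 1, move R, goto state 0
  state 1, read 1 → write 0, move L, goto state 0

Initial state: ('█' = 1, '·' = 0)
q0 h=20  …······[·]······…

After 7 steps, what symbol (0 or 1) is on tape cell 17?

gen 0: q0 h=20  …······[·]······…
gen 1: q1 h=19  …······[·]█·····…
gen 2: q0 h=20  …·····█[█]······…
gen 3: q0 h=19  …······[█]█·····…
gen 4: q0 h=18  …······[·]██····…
gen 5: q1 h=17  …······[·]███···…
gen 6: q0 h=18  …·····█[█]██····…
gen 7: q0 h=17  …······[█]███···…

1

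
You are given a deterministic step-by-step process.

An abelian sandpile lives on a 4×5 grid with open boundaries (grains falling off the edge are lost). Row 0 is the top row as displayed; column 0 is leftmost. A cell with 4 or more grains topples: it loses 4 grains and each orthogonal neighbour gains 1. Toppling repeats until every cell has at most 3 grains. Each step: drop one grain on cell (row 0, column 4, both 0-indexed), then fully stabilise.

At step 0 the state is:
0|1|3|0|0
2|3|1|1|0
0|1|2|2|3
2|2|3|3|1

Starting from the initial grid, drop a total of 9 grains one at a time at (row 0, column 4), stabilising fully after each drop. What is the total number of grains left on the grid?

[0] 0|1|3|0|0
2|3|1|1|0
0|1|2|2|3
2|2|3|3|1
[1] 0|1|3|0|1
2|3|1|1|0
0|1|2|2|3
2|2|3|3|1
[2] 0|1|3|0|2
2|3|1|1|0
0|1|2|2|3
2|2|3|3|1
[3] 0|1|3|0|3
2|3|1|1|0
0|1|2|2|3
2|2|3|3|1
[4] 0|1|3|1|0
2|3|1|1|1
0|1|2|2|3
2|2|3|3|1
[5] 0|1|3|1|1
2|3|1|1|1
0|1|2|2|3
2|2|3|3|1
[6] 0|1|3|1|2
2|3|1|1|1
0|1|2|2|3
2|2|3|3|1
[7] 0|1|3|1|3
2|3|1|1|1
0|1|2|2|3
2|2|3|3|1
[8] 0|1|3|2|0
2|3|1|1|2
0|1|2|2|3
2|2|3|3|1
[9] 0|1|3|2|1
2|3|1|1|2
0|1|2|2|3
2|2|3|3|1

35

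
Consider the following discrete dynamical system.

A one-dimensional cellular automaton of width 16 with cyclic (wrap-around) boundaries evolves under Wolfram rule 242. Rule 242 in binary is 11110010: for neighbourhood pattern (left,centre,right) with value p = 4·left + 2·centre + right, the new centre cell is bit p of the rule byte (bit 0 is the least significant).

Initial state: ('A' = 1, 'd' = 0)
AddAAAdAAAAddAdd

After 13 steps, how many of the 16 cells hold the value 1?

0) AddAAAdAAAAddAdd
1) dAAdAAAdAAAAAdAA
2) AdAAdAAAdAAAAAdA
3) AAdAAdAAAdAAAAAd
4) dAAdAAdAAAdAAAAA
5) AdAAdAAdAAAdAAAA
6) AAdAAdAAdAAAdAAA
7) AAAdAAdAAdAAAdAA
8) AAAAdAAdAAdAAAdA
9) AAAAAdAAdAAdAAAd
10) dAAAAAdAAdAAdAAA
11) AdAAAAAdAAdAAdAA
12) AAdAAAAAdAAdAAdA
13) AAAdAAAAAdAAdAAd

12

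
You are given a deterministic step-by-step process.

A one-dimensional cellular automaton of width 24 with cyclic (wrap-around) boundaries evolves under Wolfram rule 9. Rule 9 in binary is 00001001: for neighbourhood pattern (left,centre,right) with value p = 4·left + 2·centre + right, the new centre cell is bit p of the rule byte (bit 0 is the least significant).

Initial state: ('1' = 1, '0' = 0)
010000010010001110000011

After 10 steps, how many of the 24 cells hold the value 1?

t=0: 010000010010001110000011
t=1: 000111000000101000111010
t=2: 110100011110000010100000
t=3: 100001010000111000001110
t=4: 001100000110100011101000
t=5: 101001110100001010000011
t=6: 000001000001100000111010
t=7: 111100011101001110100000
t=8: 100001010000001000001110
t=9: 001100000111100011101000
t=10: 101001110100001010000011

10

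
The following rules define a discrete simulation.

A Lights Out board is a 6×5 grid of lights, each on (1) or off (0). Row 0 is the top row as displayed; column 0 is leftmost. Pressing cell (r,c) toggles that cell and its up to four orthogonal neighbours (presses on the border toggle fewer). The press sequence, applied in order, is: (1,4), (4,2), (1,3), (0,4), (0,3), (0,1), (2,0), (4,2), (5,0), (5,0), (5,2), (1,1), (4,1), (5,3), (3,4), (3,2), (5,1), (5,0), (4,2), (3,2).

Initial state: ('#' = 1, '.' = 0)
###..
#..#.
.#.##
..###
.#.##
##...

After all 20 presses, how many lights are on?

0) ###..
#..#.
.#.##
..###
.#.##
##...
1) ###.#
#...#
.#.#.
..###
.#.##
##...
2) ###.#
#...#
.#.#.
...##
..#.#
###..
3) #####
#.##.
.#...
...##
..#.#
###..
4) ###..
#.###
.#...
...##
..#.#
###..
5) ##.##
#.#.#
.#...
...##
..#.#
###..
6) ..###
###.#
.#...
...##
..#.#
###..
7) ..###
.##.#
#....
#..##
..#.#
###..
8) ..###
.##.#
#....
#.###
.#.##
##...
9) ..###
.##.#
#....
#.###
##.##
.....
10) ..###
.##.#
#....
#.###
.#.##
##...
11) ..###
.##.#
#....
#.###
.####
#.##.
12) .####
#...#
##...
#.###
.####
#.##.
13) .####
#...#
##...
#####
#..##
####.
14) .####
#...#
##...
#####
#...#
##..#
15) .####
#...#
##..#
###..
#....
##..#
16) .####
#...#
###.#
#..#.
#.#..
##..#
17) .####
#...#
###.#
#..#.
###..
..#.#
18) .####
#...#
###.#
#..#.
.##..
###.#
19) .####
#...#
###.#
#.##.
...#.
##..#
20) .####
#...#
##..#
##...
..##.
##..#

16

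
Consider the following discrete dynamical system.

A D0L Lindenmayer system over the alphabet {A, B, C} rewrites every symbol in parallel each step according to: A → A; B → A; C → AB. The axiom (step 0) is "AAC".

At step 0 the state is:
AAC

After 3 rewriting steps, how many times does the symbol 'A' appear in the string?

4

gen 0: AAC
gen 1: AAAB
gen 2: AAAA
gen 3: AAAA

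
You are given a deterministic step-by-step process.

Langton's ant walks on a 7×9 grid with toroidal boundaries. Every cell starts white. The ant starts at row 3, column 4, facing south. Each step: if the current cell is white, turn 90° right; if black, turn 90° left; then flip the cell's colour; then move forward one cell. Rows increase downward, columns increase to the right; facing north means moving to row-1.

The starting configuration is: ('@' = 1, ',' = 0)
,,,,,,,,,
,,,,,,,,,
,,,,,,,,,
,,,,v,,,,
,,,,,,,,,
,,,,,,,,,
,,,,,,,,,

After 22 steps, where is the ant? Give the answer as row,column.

2,7

gen 0: ,,,,,,,,,
,,,,,,,,,
,,,,,,,,,
,,,,v,,,,
,,,,,,,,,
,,,,,,,,,
,,,,,,,,,
gen 1: ,,,,,,,,,
,,,,,,,,,
,,,,,,,,,
,,,<@,,,,
,,,,,,,,,
,,,,,,,,,
,,,,,,,,,
gen 2: ,,,,,,,,,
,,,,,,,,,
,,,^,,,,,
,,,@@,,,,
,,,,,,,,,
,,,,,,,,,
,,,,,,,,,
gen 3: ,,,,,,,,,
,,,,,,,,,
,,,@>,,,,
,,,@@,,,,
,,,,,,,,,
,,,,,,,,,
,,,,,,,,,
gen 4: ,,,,,,,,,
,,,,,,,,,
,,,@@,,,,
,,,@v,,,,
,,,,,,,,,
,,,,,,,,,
,,,,,,,,,
gen 5: ,,,,,,,,,
,,,,,,,,,
,,,@@,,,,
,,,@,>,,,
,,,,,,,,,
,,,,,,,,,
,,,,,,,,,
gen 6: ,,,,,,,,,
,,,,,,,,,
,,,@@,,,,
,,,@,@,,,
,,,,,v,,,
,,,,,,,,,
,,,,,,,,,
gen 7: ,,,,,,,,,
,,,,,,,,,
,,,@@,,,,
,,,@,@,,,
,,,,<@,,,
,,,,,,,,,
,,,,,,,,,
gen 8: ,,,,,,,,,
,,,,,,,,,
,,,@@,,,,
,,,@^@,,,
,,,,@@,,,
,,,,,,,,,
,,,,,,,,,
gen 9: ,,,,,,,,,
,,,,,,,,,
,,,@@,,,,
,,,@@>,,,
,,,,@@,,,
,,,,,,,,,
,,,,,,,,,
gen 10: ,,,,,,,,,
,,,,,,,,,
,,,@@^,,,
,,,@@,,,,
,,,,@@,,,
,,,,,,,,,
,,,,,,,,,
gen 11: ,,,,,,,,,
,,,,,,,,,
,,,@@@>,,
,,,@@,,,,
,,,,@@,,,
,,,,,,,,,
,,,,,,,,,
gen 12: ,,,,,,,,,
,,,,,,,,,
,,,@@@@,,
,,,@@,v,,
,,,,@@,,,
,,,,,,,,,
,,,,,,,,,
gen 13: ,,,,,,,,,
,,,,,,,,,
,,,@@@@,,
,,,@@<@,,
,,,,@@,,,
,,,,,,,,,
,,,,,,,,,
gen 14: ,,,,,,,,,
,,,,,,,,,
,,,@@^@,,
,,,@@@@,,
,,,,@@,,,
,,,,,,,,,
,,,,,,,,,
gen 15: ,,,,,,,,,
,,,,,,,,,
,,,@<,@,,
,,,@@@@,,
,,,,@@,,,
,,,,,,,,,
,,,,,,,,,
gen 16: ,,,,,,,,,
,,,,,,,,,
,,,@,,@,,
,,,@v@@,,
,,,,@@,,,
,,,,,,,,,
,,,,,,,,,
gen 17: ,,,,,,,,,
,,,,,,,,,
,,,@,,@,,
,,,@,>@,,
,,,,@@,,,
,,,,,,,,,
,,,,,,,,,
gen 18: ,,,,,,,,,
,,,,,,,,,
,,,@,^@,,
,,,@,,@,,
,,,,@@,,,
,,,,,,,,,
,,,,,,,,,
gen 19: ,,,,,,,,,
,,,,,,,,,
,,,@,@>,,
,,,@,,@,,
,,,,@@,,,
,,,,,,,,,
,,,,,,,,,
gen 20: ,,,,,,,,,
,,,,,,^,,
,,,@,@,,,
,,,@,,@,,
,,,,@@,,,
,,,,,,,,,
,,,,,,,,,
gen 21: ,,,,,,,,,
,,,,,,@>,
,,,@,@,,,
,,,@,,@,,
,,,,@@,,,
,,,,,,,,,
,,,,,,,,,
gen 22: ,,,,,,,,,
,,,,,,@@,
,,,@,@,v,
,,,@,,@,,
,,,,@@,,,
,,,,,,,,,
,,,,,,,,,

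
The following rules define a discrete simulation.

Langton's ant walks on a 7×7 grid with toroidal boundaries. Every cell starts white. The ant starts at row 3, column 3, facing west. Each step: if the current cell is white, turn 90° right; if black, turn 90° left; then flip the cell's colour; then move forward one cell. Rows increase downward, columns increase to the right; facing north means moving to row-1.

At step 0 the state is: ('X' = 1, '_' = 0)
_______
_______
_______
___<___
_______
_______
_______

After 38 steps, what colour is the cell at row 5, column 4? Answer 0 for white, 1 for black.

gen 0: _______
_______
_______
___<___
_______
_______
_______
gen 1: _______
_______
___^___
___X___
_______
_______
_______
gen 2: _______
_______
___X>__
___X___
_______
_______
_______
gen 3: _______
_______
___XX__
___Xv__
_______
_______
_______
gen 4: _______
_______
___XX__
___<X__
_______
_______
_______
gen 5: _______
_______
___XX__
____X__
___v___
_______
_______
gen 6: _______
_______
___XX__
____X__
__<X___
_______
_______
gen 7: _______
_______
___XX__
__^_X__
__XX___
_______
_______
gen 8: _______
_______
___XX__
__X>X__
__XX___
_______
_______
gen 9: _______
_______
___XX__
__XXX__
__Xv___
_______
_______
gen 10: _______
_______
___XX__
__XXX__
__X_>__
_______
_______
gen 11: _______
_______
___XX__
__XXX__
__X_X__
____v__
_______
gen 12: _______
_______
___XX__
__XXX__
__X_X__
___<X__
_______
gen 13: _______
_______
___XX__
__XXX__
__X^X__
___XX__
_______
gen 14: _______
_______
___XX__
__XXX__
__XX>__
___XX__
_______
gen 15: _______
_______
___XX__
__XX^__
__XX___
___XX__
_______
gen 16: _______
_______
___XX__
__X<___
__XX___
___XX__
_______
gen 17: _______
_______
___XX__
__X____
__Xv___
___XX__
_______
gen 18: _______
_______
___XX__
__X____
__X_>__
___XX__
_______
gen 19: _______
_______
___XX__
__X____
__X_X__
___Xv__
_______
gen 20: _______
_______
___XX__
__X____
__X_X__
___X_>_
_______
gen 21: _______
_______
___XX__
__X____
__X_X__
___X_X_
_____v_
gen 22: _______
_______
___XX__
__X____
__X_X__
___X_X_
____<X_
gen 23: _______
_______
___XX__
__X____
__X_X__
___X^X_
____XX_
gen 24: _______
_______
___XX__
__X____
__X_X__
___XX>_
____XX_
gen 25: _______
_______
___XX__
__X____
__X_X^_
___XX__
____XX_
gen 26: _______
_______
___XX__
__X____
__X_XX>
___XX__
____XX_
gen 27: _______
_______
___XX__
__X____
__X_XXX
___XX_v
____XX_
gen 28: _______
_______
___XX__
__X____
__X_XXX
___XX<X
____XX_
gen 29: _______
_______
___XX__
__X____
__X_X^X
___XXXX
____XX_
gen 30: _______
_______
___XX__
__X____
__X_<_X
___XXXX
____XX_
gen 31: _______
_______
___XX__
__X____
__X___X
___XvXX
____XX_
gen 32: _______
_______
___XX__
__X____
__X___X
___X_>X
____XX_
gen 33: _______
_______
___XX__
__X____
__X__^X
___X__X
____XX_
gen 34: _______
_______
___XX__
__X____
__X__X>
___X__X
____XX_
gen 35: _______
_______
___XX__
__X___^
__X__X_
___X__X
____XX_
gen 36: _______
_______
___XX__
>_X___X
__X__X_
___X__X
____XX_
gen 37: _______
_______
___XX__
X_X___X
v_X__X_
___X__X
____XX_
gen 38: _______
_______
___XX__
X_X___X
X_X__X<
___X__X
____XX_

0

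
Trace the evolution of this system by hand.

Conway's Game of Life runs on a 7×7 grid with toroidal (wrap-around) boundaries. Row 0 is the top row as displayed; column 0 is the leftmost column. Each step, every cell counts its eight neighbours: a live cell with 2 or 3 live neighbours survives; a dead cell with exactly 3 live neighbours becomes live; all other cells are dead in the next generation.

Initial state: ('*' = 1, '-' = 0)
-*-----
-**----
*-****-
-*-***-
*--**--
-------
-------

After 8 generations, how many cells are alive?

12

k=0  -*-----
-**----
*-****-
-*-***-
*--**--
-------
-------
k=1  -**----
*---*--
*----**
**-----
--**-*-
-------
-------
k=2  -*-----
*----*-
-----*-
***-**-
-**----
-------
-------
k=3  -------
------*
*----*-
*-*****
*-**---
-------
-------
k=4  -------
------*
**-*---
*-*--*-
*-*--*-
-------
-------
k=5  -------
*------
***----
*-***--
-------
-------
-------
k=6  -------
*------
*-*---*
*-**---
---*---
-------
-------
k=7  -------
**----*
*-**--*
*-**--*
--**---
-------
-------
k=8  *------
-**---*
---*-*-
*---*-*
-***---
-------
-------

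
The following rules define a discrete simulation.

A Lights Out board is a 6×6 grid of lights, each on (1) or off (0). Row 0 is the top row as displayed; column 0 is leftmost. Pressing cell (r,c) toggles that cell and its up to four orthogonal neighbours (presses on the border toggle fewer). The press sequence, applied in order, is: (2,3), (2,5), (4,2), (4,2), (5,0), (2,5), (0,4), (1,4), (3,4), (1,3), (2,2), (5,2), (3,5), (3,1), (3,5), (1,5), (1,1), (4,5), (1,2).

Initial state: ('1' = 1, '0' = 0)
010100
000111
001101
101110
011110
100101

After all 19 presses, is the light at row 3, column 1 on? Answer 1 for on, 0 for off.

t=0: 010100
000111
001101
101110
011110
100101
t=1: 010100
000011
000011
101010
011110
100101
t=2: 010100
000010
000000
101011
011110
100101
t=3: 010100
000010
000000
100011
000010
101101
t=4: 010100
000010
000000
101011
011110
100101
t=5: 010100
000010
000000
101011
111110
010101
t=6: 010100
000011
000011
101010
111110
010101
t=7: 010011
000001
000011
101010
111110
010101
t=8: 010001
000110
000001
101010
111110
010101
t=9: 010001
000110
000011
101101
111100
010101
t=10: 010101
001000
000111
101101
111100
010101
t=11: 010101
000000
011011
100101
111100
010101
t=12: 010101
000000
011011
100101
110100
001001
t=13: 010101
000000
011010
100110
110101
001001
t=14: 010101
000000
001010
011110
100101
001001
t=15: 010101
000000
001011
011101
100100
001001
t=16: 010100
000011
001010
011101
100100
001001
t=17: 000100
111011
011010
011101
100100
001001
t=18: 000100
111011
011010
011100
100111
001000
t=19: 001100
100111
010010
011100
100111
001000

1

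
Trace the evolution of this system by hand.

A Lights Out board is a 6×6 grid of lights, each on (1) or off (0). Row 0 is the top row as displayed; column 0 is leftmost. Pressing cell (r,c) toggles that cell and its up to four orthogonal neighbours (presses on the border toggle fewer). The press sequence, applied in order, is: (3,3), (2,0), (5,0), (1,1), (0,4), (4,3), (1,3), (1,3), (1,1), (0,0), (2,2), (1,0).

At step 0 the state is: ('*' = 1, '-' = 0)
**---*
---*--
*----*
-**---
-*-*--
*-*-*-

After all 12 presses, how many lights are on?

24

0) **---*
---*--
*----*
-**---
-*-*--
*-*-*-
1) **---*
---*--
*--*-*
-*-**-
-*----
*-*-*-
2) **---*
*--*--
-*-*-*
**-**-
-*----
*-*-*-
3) **---*
*--*--
-*-*-*
**-**-
**----
-**-*-
4) *----*
-***--
---*-*
**-**-
**----
-**-*-
5) *--**-
-****-
---*-*
**-**-
**----
-**-*-
6) *--**-
-****-
---*-*
**--*-
*****-
-****-
7) *---*-
-*----
-----*
**--*-
*****-
-****-
8) *--**-
-****-
---*-*
**--*-
*****-
-****-
9) **-**-
*--**-
-*-*-*
**--*-
*****-
-****-
10) ---**-
---**-
-*-*-*
**--*-
*****-
-****-
11) ---**-
--***-
--*--*
***-*-
*****-
-****-
12) *--**-
*****-
*-*--*
***-*-
*****-
-****-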